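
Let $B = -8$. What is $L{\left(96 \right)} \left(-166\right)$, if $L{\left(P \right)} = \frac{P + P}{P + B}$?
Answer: $- \frac{3984}{11} \approx -362.18$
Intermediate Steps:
$L{\left(P \right)} = \frac{2 P}{-8 + P}$ ($L{\left(P \right)} = \frac{P + P}{P - 8} = \frac{2 P}{-8 + P}$)
$L{\left(96 \right)} \left(-166\right) = 2 \cdot 96 \frac{1}{-8 + 96} \left(-166\right) = 2 \cdot 96 \cdot \frac{1}{88} \left(-166\right) = \frac{24}{11} \left(-166\right) = - \frac{3984}{11}$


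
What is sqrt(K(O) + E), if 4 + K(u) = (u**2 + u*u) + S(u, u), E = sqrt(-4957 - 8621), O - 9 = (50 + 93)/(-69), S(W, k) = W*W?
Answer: sqrt(666408 + 4761*I*sqrt(13578))/69 ≈ 12.691 + 4.591*I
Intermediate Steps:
S(W, k) = W**2
O = 478/69 (O = 9 + (50 + 93)/(-69) = 9 + 143*(-1/69) = 9 - 143/69 = 478/69 ≈ 6.9275)
E = I*sqrt(13578) (E = sqrt(-13578) = I*sqrt(13578) ≈ 116.52*I)
K(u) = -4 + 3*u**2 (K(u) = -4 + ((u**2 + u*u) + u**2) = -4 + ((u**2 + u**2) + u**2) = -4 + (2*u**2 + u**2) = -4 + 3*u**2)
sqrt(K(O) + E) = sqrt((-4 + 3*(478/69)**2) + I*sqrt(13578)) = sqrt((-4 + 3*(228484/4761)) + I*sqrt(13578)) = sqrt((-4 + 228484/1587) + I*sqrt(13578)) = sqrt(222136/1587 + I*sqrt(13578))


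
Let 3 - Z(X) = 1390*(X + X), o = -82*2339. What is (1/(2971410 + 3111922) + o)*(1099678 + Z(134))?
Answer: -848430302366405535/6083332 ≈ -1.3947e+11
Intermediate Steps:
o = -191798
Z(X) = 3 - 2780*X (Z(X) = 3 - 1390*(X + X) = 3 - 1390*2*X = 3 - 2780*X)
(1/(2971410 + 3111922) + o)*(1099678 + Z(134)) = (1/(2971410 + 3111922) - 191798)*(1099678 + (3 - 2780*134)) = (1/6083332 - 191798)*(1099678 + (3 - 372520)) = (1/6083332 - 191798)*(1099678 - 372517) = -1166770910935/6083332*727161 = -848430302366405535/6083332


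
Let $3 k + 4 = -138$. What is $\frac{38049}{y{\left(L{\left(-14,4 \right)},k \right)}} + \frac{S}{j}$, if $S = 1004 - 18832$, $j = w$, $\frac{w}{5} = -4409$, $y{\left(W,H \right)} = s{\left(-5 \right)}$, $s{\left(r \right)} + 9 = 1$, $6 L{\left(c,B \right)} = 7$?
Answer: $- \frac{838647581}{176360} \approx -4755.3$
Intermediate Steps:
$L{\left(c,B \right)} = \frac{7}{6}$ ($L{\left(c,B \right)} = \frac{1}{6} \cdot 7 = \frac{7}{6}$)
$k = - \frac{142}{3}$ ($k = - \frac{4}{3} + \frac{1}{3} \left(-138\right) = - \frac{4}{3} - 46 = - \frac{142}{3} \approx -47.333$)
$s{\left(r \right)} = -8$ ($s{\left(r \right)} = -9 + 1 = -8$)
$y{\left(W,H \right)} = -8$
$w = -22045$ ($w = 5 \left(-4409\right) = -22045$)
$j = -22045$
$S = -17828$
$\frac{38049}{y{\left(L{\left(-14,4 \right)},k \right)}} + \frac{S}{j} = \frac{38049}{-8} - \frac{17828}{-22045} = 38049 \left(- \frac{1}{8}\right) - - \frac{17828}{22045} = - \frac{38049}{8} + \frac{17828}{22045} = - \frac{838647581}{176360}$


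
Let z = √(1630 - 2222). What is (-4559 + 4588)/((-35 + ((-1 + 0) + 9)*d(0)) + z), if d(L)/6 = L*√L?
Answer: -1015/1817 - 116*I*√37/1817 ≈ -0.55861 - 0.38833*I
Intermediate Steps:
d(L) = 6*L^(3/2) (d(L) = 6*(L*√L) = 6*L^(3/2))
z = 4*I*√37 (z = √(-592) = 4*I*√37 ≈ 24.331*I)
(-4559 + 4588)/((-35 + ((-1 + 0) + 9)*d(0)) + z) = (-4559 + 4588)/((-35 + ((-1 + 0) + 9)*(6*0^(3/2))) + 4*I*√37) = 29/((-35 + (-1 + 9)*(6*0)) + 4*I*√37) = 29/((-35 + 8*0) + 4*I*√37) = 29/((-35 + 0) + 4*I*√37) = 29/(-35 + 4*I*√37)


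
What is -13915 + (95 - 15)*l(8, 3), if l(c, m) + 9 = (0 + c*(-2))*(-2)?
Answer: -12075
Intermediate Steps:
l(c, m) = -9 + 4*c (l(c, m) = -9 + (0 + c*(-2))*(-2) = -9 + (0 - 2*c)*(-2) = -9 - 2*c*(-2) = -9 + 4*c)
-13915 + (95 - 15)*l(8, 3) = -13915 + (95 - 15)*(-9 + 4*8) = -13915 + 80*(-9 + 32) = -13915 + 80*23 = -13915 + 1840 = -12075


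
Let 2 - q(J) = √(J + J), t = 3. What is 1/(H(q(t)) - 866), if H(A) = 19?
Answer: -1/847 ≈ -0.0011806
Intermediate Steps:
q(J) = 2 - √2*√J (q(J) = 2 - √(J + J) = 2 - √(2*J) = 2 - √2*√J)
1/(H(q(t)) - 866) = 1/(19 - 866) = 1/(-847) = -1/847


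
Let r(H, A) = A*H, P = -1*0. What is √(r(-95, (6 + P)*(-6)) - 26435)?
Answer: I*√23015 ≈ 151.71*I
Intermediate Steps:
P = 0
√(r(-95, (6 + P)*(-6)) - 26435) = √(((6 + 0)*(-6))*(-95) - 26435) = √((6*(-6))*(-95) - 26435) = √(-36*(-95) - 26435) = √(3420 - 26435) = √(-23015) = I*√23015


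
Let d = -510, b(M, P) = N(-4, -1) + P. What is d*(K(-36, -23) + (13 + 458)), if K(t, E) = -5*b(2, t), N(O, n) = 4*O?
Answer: -372810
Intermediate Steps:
b(M, P) = -16 + P (b(M, P) = 4*(-4) + P = -16 + P)
K(t, E) = 80 - 5*t (K(t, E) = -5*(-16 + t) = 80 - 5*t)
d*(K(-36, -23) + (13 + 458)) = -510*((80 - 5*(-36)) + (13 + 458)) = -510*((80 + 180) + 471) = -510*(260 + 471) = -510*731 = -372810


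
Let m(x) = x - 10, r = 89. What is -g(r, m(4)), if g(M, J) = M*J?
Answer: 534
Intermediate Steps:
m(x) = -10 + x
g(M, J) = J*M
-g(r, m(4)) = -(-10 + 4)*89 = -(-6)*89 = -1*(-534) = 534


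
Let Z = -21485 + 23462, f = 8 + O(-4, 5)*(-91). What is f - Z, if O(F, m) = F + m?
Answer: -2060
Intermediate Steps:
f = -83 (f = 8 + (-4 + 5)*(-91) = 8 + 1*(-91) = 8 - 91 = -83)
Z = 1977
f - Z = -83 - 1*1977 = -83 - 1977 = -2060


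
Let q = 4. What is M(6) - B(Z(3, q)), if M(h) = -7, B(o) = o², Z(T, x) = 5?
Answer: -32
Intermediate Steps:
M(6) - B(Z(3, q)) = -7 - 1*5² = -7 - 1*25 = -7 - 25 = -32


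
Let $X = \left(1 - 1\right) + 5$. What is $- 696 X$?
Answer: $-3480$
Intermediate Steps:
$X = 5$ ($X = 0 + 5 = 5$)
$- 696 X = \left(-696\right) 5 = -3480$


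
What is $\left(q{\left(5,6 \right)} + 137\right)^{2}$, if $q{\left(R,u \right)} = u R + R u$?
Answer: $38809$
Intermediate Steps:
$q{\left(R,u \right)} = 2 R u$ ($q{\left(R,u \right)} = R u + R u = 2 R u$)
$\left(q{\left(5,6 \right)} + 137\right)^{2} = \left(2 \cdot 5 \cdot 6 + 137\right)^{2} = \left(60 + 137\right)^{2} = 197^{2} = 38809$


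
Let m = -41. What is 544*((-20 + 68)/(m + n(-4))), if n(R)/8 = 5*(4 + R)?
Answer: -26112/41 ≈ -636.88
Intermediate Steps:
n(R) = 160 + 40*R (n(R) = 8*(5*(4 + R)) = 8*(20 + 5*R) = 160 + 40*R)
544*((-20 + 68)/(m + n(-4))) = 544*((-20 + 68)/(-41 + (160 + 40*(-4)))) = 544*(48/(-41 + (160 - 160))) = 544*(48/(-41 + 0)) = 544*(48/(-41)) = 544*(48*(-1/41)) = 544*(-48/41) = -26112/41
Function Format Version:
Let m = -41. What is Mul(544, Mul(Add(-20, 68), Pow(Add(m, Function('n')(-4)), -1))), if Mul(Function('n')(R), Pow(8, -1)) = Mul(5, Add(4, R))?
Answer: Rational(-26112, 41) ≈ -636.88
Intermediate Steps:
Function('n')(R) = Add(160, Mul(40, R)) (Function('n')(R) = Mul(8, Mul(5, Add(4, R))) = Mul(8, Add(20, Mul(5, R))) = Add(160, Mul(40, R)))
Mul(544, Mul(Add(-20, 68), Pow(Add(m, Function('n')(-4)), -1))) = Mul(544, Mul(Add(-20, 68), Pow(Add(-41, Add(160, Mul(40, -4))), -1))) = Mul(544, Mul(48, Pow(Add(-41, Add(160, -160)), -1))) = Mul(544, Mul(48, Pow(Add(-41, 0), -1))) = Mul(544, Mul(48, Pow(-41, -1))) = Mul(544, Mul(48, Rational(-1, 41))) = Mul(544, Rational(-48, 41)) = Rational(-26112, 41)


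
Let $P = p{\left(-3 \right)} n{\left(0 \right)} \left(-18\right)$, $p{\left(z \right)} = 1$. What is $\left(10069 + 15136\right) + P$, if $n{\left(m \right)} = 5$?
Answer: $25115$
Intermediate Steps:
$P = -90$ ($P = 1 \cdot 5 \left(-18\right) = 5 \left(-18\right) = -90$)
$\left(10069 + 15136\right) + P = \left(10069 + 15136\right) - 90 = 25205 - 90 = 25115$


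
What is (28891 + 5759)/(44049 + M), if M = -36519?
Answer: 1155/251 ≈ 4.6016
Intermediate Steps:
(28891 + 5759)/(44049 + M) = (28891 + 5759)/(44049 - 36519) = 34650/7530 = 34650*(1/7530) = 1155/251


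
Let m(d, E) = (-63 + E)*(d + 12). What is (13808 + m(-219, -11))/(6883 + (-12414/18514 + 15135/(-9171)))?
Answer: 824226450774/194713924703 ≈ 4.2330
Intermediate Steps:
m(d, E) = (-63 + E)*(12 + d)
(13808 + m(-219, -11))/(6883 + (-12414/18514 + 15135/(-9171))) = (13808 + (-756 - 63*(-219) + 12*(-11) - 11*(-219)))/(6883 + (-12414/18514 + 15135/(-9171))) = (13808 + (-756 + 13797 - 132 + 2409))/(6883 + (-12414*1/18514 + 15135*(-1/9171))) = (13808 + 15318)/(6883 + (-6207/9257 - 5045/3057)) = 29126/(6883 - 65676364/28298649) = 29126/(194713924703/28298649) = 29126*(28298649/194713924703) = 824226450774/194713924703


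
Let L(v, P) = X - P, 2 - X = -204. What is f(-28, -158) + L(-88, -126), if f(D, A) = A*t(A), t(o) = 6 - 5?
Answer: 174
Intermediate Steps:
X = 206 (X = 2 - 1*(-204) = 2 + 204 = 206)
t(o) = 1
L(v, P) = 206 - P
f(D, A) = A (f(D, A) = A*1 = A)
f(-28, -158) + L(-88, -126) = -158 + (206 - 1*(-126)) = -158 + (206 + 126) = -158 + 332 = 174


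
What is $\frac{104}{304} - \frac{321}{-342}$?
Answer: $\frac{73}{57} \approx 1.2807$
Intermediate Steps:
$\frac{104}{304} - \frac{321}{-342} = 104 \cdot \frac{1}{304} - - \frac{107}{114} = \frac{13}{38} + \frac{107}{114} = \frac{73}{57}$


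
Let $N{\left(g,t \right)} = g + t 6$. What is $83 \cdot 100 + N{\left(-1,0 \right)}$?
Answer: $8299$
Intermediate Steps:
$N{\left(g,t \right)} = g + 6 t$
$83 \cdot 100 + N{\left(-1,0 \right)} = 83 \cdot 100 + \left(-1 + 6 \cdot 0\right) = 8300 + \left(-1 + 0\right) = 8300 - 1 = 8299$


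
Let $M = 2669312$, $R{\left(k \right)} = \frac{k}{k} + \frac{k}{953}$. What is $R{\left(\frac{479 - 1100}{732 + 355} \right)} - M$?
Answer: $- \frac{2765168627942}{1035911} \approx -2.6693 \cdot 10^{6}$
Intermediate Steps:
$R{\left(k \right)} = 1 + \frac{k}{953}$ ($R{\left(k \right)} = 1 + k \frac{1}{953} = 1 + \frac{k}{953}$)
$R{\left(\frac{479 - 1100}{732 + 355} \right)} - M = \left(1 + \frac{\left(479 - 1100\right) \frac{1}{732 + 355}}{953}\right) - 2669312 = \left(1 + \frac{\left(-621\right) \frac{1}{1087}}{953}\right) - 2669312 = \left(1 + \frac{1}{953} \left(- \frac{621}{1087}\right)\right) - 2669312 = \left(1 - \frac{621}{1035911}\right) - 2669312 = \frac{1035290}{1035911} - 2669312 = - \frac{2765168627942}{1035911}$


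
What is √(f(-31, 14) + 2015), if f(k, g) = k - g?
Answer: √1970 ≈ 44.385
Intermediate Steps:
√(f(-31, 14) + 2015) = √((-31 - 1*14) + 2015) = √((-31 - 14) + 2015) = √(-45 + 2015) = √1970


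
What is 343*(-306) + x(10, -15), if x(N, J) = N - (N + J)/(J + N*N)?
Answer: -1784115/17 ≈ -1.0495e+5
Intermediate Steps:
x(N, J) = N - (J + N)/(J + N²)
343*(-306) + x(10, -15) = 343*(-306) + (10³ - 1*(-15) - 1*10 - 15*10)/(-15 + 10²) = -104958 + (1000 + 15 - 10 - 150)/(-15 + 100) = -104958 + 855/85 = -104958 + (1/85)*855 = -104958 + 171/17 = -1784115/17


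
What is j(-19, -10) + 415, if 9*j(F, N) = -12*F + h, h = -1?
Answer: 3962/9 ≈ 440.22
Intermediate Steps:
j(F, N) = -1/9 - 4*F/3 (j(F, N) = (-12*F - 1)/9 = (-1 - 12*F)/9 = -1/9 - 4*F/3)
j(-19, -10) + 415 = (-1/9 - 4/3*(-19)) + 415 = (-1/9 + 76/3) + 415 = 227/9 + 415 = 3962/9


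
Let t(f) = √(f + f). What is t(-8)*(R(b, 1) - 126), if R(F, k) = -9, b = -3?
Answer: -540*I ≈ -540.0*I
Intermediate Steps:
t(f) = √2*√f (t(f) = √(2*f) = √2*√f)
t(-8)*(R(b, 1) - 126) = (√2*√(-8))*(-9 - 126) = (√2*(2*I*√2))*(-135) = (4*I)*(-135) = -540*I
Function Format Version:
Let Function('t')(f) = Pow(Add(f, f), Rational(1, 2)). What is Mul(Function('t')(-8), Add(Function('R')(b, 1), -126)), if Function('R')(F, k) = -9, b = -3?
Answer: Mul(-540, I) ≈ Mul(-540.00, I)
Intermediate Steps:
Function('t')(f) = Mul(Pow(2, Rational(1, 2)), Pow(f, Rational(1, 2))) (Function('t')(f) = Pow(Mul(2, f), Rational(1, 2)) = Mul(Pow(2, Rational(1, 2)), Pow(f, Rational(1, 2))))
Mul(Function('t')(-8), Add(Function('R')(b, 1), -126)) = Mul(Mul(Pow(2, Rational(1, 2)), Pow(-8, Rational(1, 2))), Add(-9, -126)) = Mul(Mul(Pow(2, Rational(1, 2)), Mul(2, I, Pow(2, Rational(1, 2)))), -135) = Mul(Mul(4, I), -135) = Mul(-540, I)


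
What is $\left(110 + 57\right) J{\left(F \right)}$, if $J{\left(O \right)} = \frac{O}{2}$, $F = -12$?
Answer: $-1002$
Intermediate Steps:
$J{\left(O \right)} = \frac{O}{2}$ ($J{\left(O \right)} = O \frac{1}{2} = \frac{O}{2}$)
$\left(110 + 57\right) J{\left(F \right)} = \left(110 + 57\right) \frac{1}{2} \left(-12\right) = 167 \left(-6\right) = -1002$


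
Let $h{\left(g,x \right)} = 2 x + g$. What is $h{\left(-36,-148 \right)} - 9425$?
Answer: $-9757$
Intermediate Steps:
$h{\left(g,x \right)} = g + 2 x$
$h{\left(-36,-148 \right)} - 9425 = \left(-36 + 2 \left(-148\right)\right) - 9425 = \left(-36 - 296\right) - 9425 = -332 - 9425 = -9757$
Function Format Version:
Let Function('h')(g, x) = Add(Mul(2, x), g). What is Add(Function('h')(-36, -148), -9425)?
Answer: -9757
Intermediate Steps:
Function('h')(g, x) = Add(g, Mul(2, x))
Add(Function('h')(-36, -148), -9425) = Add(Add(-36, Mul(2, -148)), -9425) = Add(Add(-36, -296), -9425) = Add(-332, -9425) = -9757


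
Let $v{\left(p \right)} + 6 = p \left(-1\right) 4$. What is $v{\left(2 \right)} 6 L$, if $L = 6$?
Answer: $-504$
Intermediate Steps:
$v{\left(p \right)} = -6 - 4 p$ ($v{\left(p \right)} = -6 + p \left(-1\right) 4 = -6 + - p 4 = -6 - 4 p$)
$v{\left(2 \right)} 6 L = \left(-6 - 8\right) 6 \cdot 6 = \left(-14\right) 6 \cdot 6 = \left(-84\right) 6 = -504$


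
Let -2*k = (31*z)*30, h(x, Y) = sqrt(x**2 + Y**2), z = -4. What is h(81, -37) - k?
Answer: -1860 + sqrt(7930) ≈ -1770.9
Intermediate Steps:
h(x, Y) = sqrt(Y**2 + x**2)
k = 1860 (k = -31*(-4)*30/2 = -(-62)*30 = -1/2*(-3720) = 1860)
h(81, -37) - k = sqrt((-37)**2 + 81**2) - 1*1860 = sqrt(1369 + 6561) - 1860 = sqrt(7930) - 1860 = -1860 + sqrt(7930)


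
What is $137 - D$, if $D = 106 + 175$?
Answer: $-144$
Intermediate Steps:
$D = 281$
$137 - D = 137 - 281 = -144$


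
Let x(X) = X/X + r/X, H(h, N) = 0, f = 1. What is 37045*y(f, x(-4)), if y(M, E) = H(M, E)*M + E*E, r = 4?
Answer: 0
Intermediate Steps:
x(X) = 1 + 4/X (x(X) = X/X + 4/X = 1 + 4/X)
y(M, E) = E² (y(M, E) = 0*M + E*E = 0 + E² = E²)
37045*y(f, x(-4)) = 37045*((4 - 4)/(-4))² = 37045*(-¼*0)² = 37045*0² = 37045*0 = 0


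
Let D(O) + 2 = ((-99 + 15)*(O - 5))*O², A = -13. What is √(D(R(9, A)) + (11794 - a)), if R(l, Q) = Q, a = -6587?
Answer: √273907 ≈ 523.36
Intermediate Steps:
D(O) = -2 + O²*(420 - 84*O) (D(O) = -2 + ((-99 + 15)*(O - 5))*O² = -2 + (-84*(-5 + O))*O² = -2 + (420 - 84*O)*O² = -2 + O²*(420 - 84*O))
√(D(R(9, A)) + (11794 - a)) = √((-2 - 84*(-13)³ + 420*(-13)²) + (11794 - 1*(-6587))) = √((-2 - 84*(-2197) + 420*169) + (11794 + 6587)) = √((-2 + 184548 + 70980) + 18381) = √(255526 + 18381) = √273907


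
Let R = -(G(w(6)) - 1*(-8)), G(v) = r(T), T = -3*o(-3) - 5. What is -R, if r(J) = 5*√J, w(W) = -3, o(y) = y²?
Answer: 8 + 20*I*√2 ≈ 8.0 + 28.284*I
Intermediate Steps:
T = -32 (T = -3*(-3)² - 5 = -3*9 - 5 = -27 - 5 = -32)
G(v) = 20*I*√2 (G(v) = 5*√(-32) = 5*(4*I*√2) = 20*I*√2)
R = -8 - 20*I*√2 (R = -(20*I*√2 - 1*(-8)) = -(20*I*√2 + 8) = -(8 + 20*I*√2) = -8 - 20*I*√2 ≈ -8.0 - 28.284*I)
-R = -(-8 - 20*I*√2) = 8 + 20*I*√2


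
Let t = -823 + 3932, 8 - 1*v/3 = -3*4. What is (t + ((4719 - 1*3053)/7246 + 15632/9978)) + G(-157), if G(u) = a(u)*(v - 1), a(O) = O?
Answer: -111201981433/18075147 ≈ -6152.2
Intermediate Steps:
v = 60 (v = 24 - (-9)*4 = 24 - 3*(-12) = 24 + 36 = 60)
t = 3109
G(u) = 59*u (G(u) = u*(60 - 1) = u*59 = 59*u)
(t + ((4719 - 1*3053)/7246 + 15632/9978)) + G(-157) = (3109 + ((4719 - 1*3053)/7246 + 15632/9978)) + 59*(-157) = (3109 + ((4719 - 3053)*(1/7246) + 15632*(1/9978))) - 9263 = (3109 + (1666*(1/7246) + 7816/4989)) - 9263 = (3109 + (833/3623 + 7816/4989)) - 9263 = (3109 + 32473205/18075147) - 9263 = 56228105228/18075147 - 9263 = -111201981433/18075147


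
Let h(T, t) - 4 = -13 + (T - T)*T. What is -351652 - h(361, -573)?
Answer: -351643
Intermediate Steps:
h(T, t) = -9 (h(T, t) = 4 + (-13 + (T - T)*T) = 4 + (-13 + 0*T) = 4 + (-13 + 0) = 4 - 13 = -9)
-351652 - h(361, -573) = -351652 - 1*(-9) = -351652 + 9 = -351643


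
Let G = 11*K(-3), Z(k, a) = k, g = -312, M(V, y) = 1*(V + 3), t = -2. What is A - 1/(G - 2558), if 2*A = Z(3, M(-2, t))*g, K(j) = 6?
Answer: -1166255/2492 ≈ -468.00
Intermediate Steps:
M(V, y) = 3 + V (M(V, y) = 1*(3 + V) = 3 + V)
A = -468 (A = (3*(-312))/2 = (½)*(-936) = -468)
G = 66 (G = 11*6 = 66)
A - 1/(G - 2558) = -468 - 1/(66 - 2558) = -468 - 1/(-2492) = -468 - 1*(-1/2492) = -468 + 1/2492 = -1166255/2492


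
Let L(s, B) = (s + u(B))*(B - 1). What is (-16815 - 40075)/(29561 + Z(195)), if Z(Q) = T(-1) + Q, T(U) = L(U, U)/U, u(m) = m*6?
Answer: -28445/14871 ≈ -1.9128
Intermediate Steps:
u(m) = 6*m
L(s, B) = (-1 + B)*(s + 6*B) (L(s, B) = (s + 6*B)*(B - 1) = (s + 6*B)*(-1 + B) = (-1 + B)*(s + 6*B))
T(U) = (-7*U + 7*U²)/U (T(U) = (-U - 6*U + 6*U² + U*U)/U = (-U - 6*U + 6*U² + U²)/U = (-7*U + 7*U²)/U)
Z(Q) = -14 + Q (Z(Q) = (-7 + 7*(-1)) + Q = (-7 - 7) + Q = -14 + Q)
(-16815 - 40075)/(29561 + Z(195)) = (-16815 - 40075)/(29561 + (-14 + 195)) = -56890/(29561 + 181) = -56890/29742 = -56890*1/29742 = -28445/14871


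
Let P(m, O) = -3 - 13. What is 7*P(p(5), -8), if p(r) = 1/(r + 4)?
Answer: -112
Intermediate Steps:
p(r) = 1/(4 + r)
P(m, O) = -16
7*P(p(5), -8) = 7*(-16) = -112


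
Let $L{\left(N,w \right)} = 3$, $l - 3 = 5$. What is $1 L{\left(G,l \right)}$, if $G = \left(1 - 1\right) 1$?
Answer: $3$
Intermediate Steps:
$l = 8$ ($l = 3 + 5 = 8$)
$G = 0$ ($G = 0 \cdot 1 = 0$)
$1 L{\left(G,l \right)} = 1 \cdot 3 = 3$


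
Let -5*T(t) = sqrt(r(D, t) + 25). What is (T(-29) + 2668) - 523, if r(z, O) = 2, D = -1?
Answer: 2145 - 3*sqrt(3)/5 ≈ 2144.0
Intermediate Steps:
T(t) = -3*sqrt(3)/5 (T(t) = -sqrt(2 + 25)/5 = -3*sqrt(3)/5)
(T(-29) + 2668) - 523 = (-3*sqrt(3)/5 + 2668) - 523 = (2668 - 3*sqrt(3)/5) - 523 = 2145 - 3*sqrt(3)/5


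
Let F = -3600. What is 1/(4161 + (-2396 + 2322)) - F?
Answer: 14713201/4087 ≈ 3600.0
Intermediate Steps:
1/(4161 + (-2396 + 2322)) - F = 1/(4161 + (-2396 + 2322)) - 1*(-3600) = 1/(4161 - 74) + 3600 = 1/4087 + 3600 = 14713201/4087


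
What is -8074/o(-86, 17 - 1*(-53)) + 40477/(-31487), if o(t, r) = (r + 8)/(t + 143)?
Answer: -2415673562/409331 ≈ -5901.5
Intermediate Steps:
o(t, r) = (8 + r)/(143 + t)
-8074/o(-86, 17 - 1*(-53)) + 40477/(-31487) = -8074*(143 - 86)/(8 + (17 - 1*(-53))) + 40477/(-31487) = -8074*57/(8 + (17 + 53)) + 40477*(-1/31487) = -8074*57/(8 + 70) - 40477/31487 = -8074/((1/57)*78) - 40477/31487 = -8074/26/19 - 40477/31487 = -8074*19/26 - 40477/31487 = -76703/13 - 40477/31487 = -2415673562/409331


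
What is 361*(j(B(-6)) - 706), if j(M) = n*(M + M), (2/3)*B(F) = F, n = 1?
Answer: -261364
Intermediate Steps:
B(F) = 3*F/2
j(M) = 2*M (j(M) = 1*(M + M) = 1*(2*M) = 2*M)
361*(j(B(-6)) - 706) = 361*(2*((3/2)*(-6)) - 706) = 361*(2*(-9) - 706) = 361*(-18 - 706) = 361*(-724) = -261364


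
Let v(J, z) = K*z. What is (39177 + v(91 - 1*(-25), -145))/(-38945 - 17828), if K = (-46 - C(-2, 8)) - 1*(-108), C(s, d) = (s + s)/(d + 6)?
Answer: -211019/397411 ≈ -0.53098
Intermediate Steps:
C(s, d) = 2*s/(6 + d) (C(s, d) = (2*s)/(6 + d) = 2*s/(6 + d))
K = 436/7 (K = (-46 - 2*(-2)/(6 + 8)) - 1*(-108) = (-46 - 2*(-2)/14) + 108 = (-46 - 1*(-2/7)) + 108 = (-46 + 2/7) + 108 = -320/7 + 108 = 436/7 ≈ 62.286)
v(J, z) = 436*z/7
(39177 + v(91 - 1*(-25), -145))/(-38945 - 17828) = (39177 + (436/7)*(-145))/(-38945 - 17828) = (39177 - 63220/7)/(-56773) = (211019/7)*(-1/56773) = -211019/397411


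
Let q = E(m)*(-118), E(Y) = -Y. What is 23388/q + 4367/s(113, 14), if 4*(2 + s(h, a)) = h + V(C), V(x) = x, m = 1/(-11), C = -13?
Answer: -2700929/1357 ≈ -1990.4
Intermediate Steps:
m = -1/11 ≈ -0.090909
q = -118/11 (q = -1*(-1/11)*(-118) = (1/11)*(-118) = -118/11 ≈ -10.727)
s(h, a) = -21/4 + h/4 (s(h, a) = -2 + (h - 13)/4 = -2 + (-13 + h)/4 = -2 + (-13/4 + h/4) = -21/4 + h/4)
23388/q + 4367/s(113, 14) = 23388/(-118/11) + 4367/(-21/4 + (¼)*113) = 23388*(-11/118) + 4367/(-21/4 + 113/4) = -128634/59 + 4367/23 = -2700929/1357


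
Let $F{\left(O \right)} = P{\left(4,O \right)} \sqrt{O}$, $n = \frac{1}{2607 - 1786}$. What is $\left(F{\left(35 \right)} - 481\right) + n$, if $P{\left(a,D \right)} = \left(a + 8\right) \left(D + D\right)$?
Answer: $- \frac{394900}{821} + 840 \sqrt{35} \approx 4488.5$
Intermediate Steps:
$n = \frac{1}{821} \approx 0.001218$
$P{\left(a,D \right)} = 2 D \left(8 + a\right)$ ($P{\left(a,D \right)} = \left(8 + a\right) 2 D = 2 D \left(8 + a\right)$)
$F{\left(O \right)} = 24 O^{\frac{3}{2}}$ ($F{\left(O \right)} = 2 O \left(8 + 4\right) \sqrt{O} = 2 O 12 \sqrt{O} = 24 O \sqrt{O} = 24 O^{\frac{3}{2}}$)
$\left(F{\left(35 \right)} - 481\right) + n = \left(24 \cdot 35^{\frac{3}{2}} - 481\right) + \frac{1}{821} = \left(24 \cdot 35 \sqrt{35} - 481\right) + \frac{1}{821} = \left(840 \sqrt{35} - 481\right) + \frac{1}{821} = \left(-481 + 840 \sqrt{35}\right) + \frac{1}{821} = - \frac{394900}{821} + 840 \sqrt{35}$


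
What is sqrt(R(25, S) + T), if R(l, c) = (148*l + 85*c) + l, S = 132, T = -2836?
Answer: sqrt(12109) ≈ 110.04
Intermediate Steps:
R(l, c) = 85*c + 149*l (R(l, c) = (85*c + 148*l) + l = 85*c + 149*l)
sqrt(R(25, S) + T) = sqrt((85*132 + 149*25) - 2836) = sqrt((11220 + 3725) - 2836) = sqrt(14945 - 2836) = sqrt(12109)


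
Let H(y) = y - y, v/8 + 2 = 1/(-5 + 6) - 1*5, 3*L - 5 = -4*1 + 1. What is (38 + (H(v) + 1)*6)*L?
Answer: 88/3 ≈ 29.333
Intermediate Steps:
L = ⅔ (L = 5/3 + (-4*1 + 1)/3 = 5/3 + (-4 + 1)/3 = 5/3 + (⅓)*(-3) = 5/3 - 1 = ⅔ ≈ 0.66667)
v = -48 (v = -16 + 8*(1/(-5 + 6) - 1*5) = -16 + 8*(1/1 - 5) = -16 + 8*(1 - 5) = -16 + 8*(-4) = -16 - 32 = -48)
H(y) = 0
(38 + (H(v) + 1)*6)*L = (38 + (0 + 1)*6)*(⅔) = (38 + 1*6)*(⅔) = (38 + 6)*(⅔) = 44*(⅔) = 88/3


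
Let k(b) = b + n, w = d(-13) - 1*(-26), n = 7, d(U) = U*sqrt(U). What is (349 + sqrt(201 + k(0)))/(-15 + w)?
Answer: 3839/2318 + 22*sqrt(13)/1159 + 338*I/1159 + 4537*I*sqrt(13)/2318 ≈ 1.7246 + 7.3487*I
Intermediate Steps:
d(U) = U**(3/2)
w = 26 - 13*I*sqrt(13) (w = (-13)**(3/2) - 1*(-26) = -13*I*sqrt(13) + 26 = 26 - 13*I*sqrt(13) ≈ 26.0 - 46.872*I)
k(b) = 7 + b (k(b) = b + 7 = 7 + b)
(349 + sqrt(201 + k(0)))/(-15 + w) = (349 + sqrt(201 + (7 + 0)))/(-15 + (26 - 13*I*sqrt(13))) = (349 + sqrt(201 + 7))/(11 - 13*I*sqrt(13)) = (349 + sqrt(208))/(11 - 13*I*sqrt(13)) = (349 + 4*sqrt(13))/(11 - 13*I*sqrt(13))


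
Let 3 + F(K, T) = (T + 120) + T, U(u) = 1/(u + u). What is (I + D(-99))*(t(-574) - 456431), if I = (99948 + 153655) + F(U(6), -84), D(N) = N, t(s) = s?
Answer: -115829288265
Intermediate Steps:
U(u) = 1/(2*u)
F(K, T) = 117 + 2*T (F(K, T) = -3 + ((T + 120) + T) = -3 + ((120 + T) + T) = -3 + (120 + 2*T) = 117 + 2*T)
I = 253552 (I = (99948 + 153655) + (117 + 2*(-84)) = 253603 + (117 - 168) = 253603 - 51 = 253552)
(I + D(-99))*(t(-574) - 456431) = (253552 - 99)*(-574 - 456431) = 253453*(-457005) = -115829288265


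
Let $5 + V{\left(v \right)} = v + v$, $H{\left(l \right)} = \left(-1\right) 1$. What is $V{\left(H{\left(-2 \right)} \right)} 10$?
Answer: $-70$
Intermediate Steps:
$H{\left(l \right)} = -1$
$V{\left(v \right)} = -5 + 2 v$ ($V{\left(v \right)} = -5 + \left(v + v\right) = -5 + 2 v$)
$V{\left(H{\left(-2 \right)} \right)} 10 = \left(-5 + 2 \left(-1\right)\right) 10 = \left(-5 - 2\right) 10 = \left(-7\right) 10 = -70$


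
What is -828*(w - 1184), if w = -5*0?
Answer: 980352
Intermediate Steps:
w = 0
-828*(w - 1184) = -828*(0 - 1184) = -828*(-1184) = 980352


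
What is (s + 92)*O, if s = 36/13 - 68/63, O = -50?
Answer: -3836600/819 ≈ -4684.5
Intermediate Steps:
s = 1384/819 (s = 36*(1/13) - 68*1/63 = 36/13 - 68/63 = 1384/819 ≈ 1.6899)
(s + 92)*O = (1384/819 + 92)*(-50) = (76732/819)*(-50) = -3836600/819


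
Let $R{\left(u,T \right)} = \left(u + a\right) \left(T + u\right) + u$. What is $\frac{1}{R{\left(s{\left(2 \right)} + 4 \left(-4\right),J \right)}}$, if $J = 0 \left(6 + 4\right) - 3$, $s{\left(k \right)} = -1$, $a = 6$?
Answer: $\frac{1}{203} \approx 0.0049261$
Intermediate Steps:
$J = -3$ ($J = 0 \cdot 10 - 3 = 0 - 3 = -3$)
$R{\left(u,T \right)} = u + \left(6 + u\right) \left(T + u\right)$ ($R{\left(u,T \right)} = \left(u + 6\right) \left(T + u\right) + u = \left(6 + u\right) \left(T + u\right) + u = u + \left(6 + u\right) \left(T + u\right)$)
$\frac{1}{R{\left(s{\left(2 \right)} + 4 \left(-4\right),J \right)}} = \frac{1}{\left(-1 + 4 \left(-4\right)\right)^{2} + 6 \left(-3\right) + 7 \left(-1 + 4 \left(-4\right)\right) - 3 \left(-1 + 4 \left(-4\right)\right)} = \frac{1}{\left(-1 - 16\right)^{2} - 18 + 7 \left(-1 - 16\right) - 3 \left(-1 - 16\right)} = \frac{1}{\left(-17\right)^{2} - 18 + 7 \left(-17\right) - -51} = \frac{1}{289 - 18 - 119 + 51} = \frac{1}{203}$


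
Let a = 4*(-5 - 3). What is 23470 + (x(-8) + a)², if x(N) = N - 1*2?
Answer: 25234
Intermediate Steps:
x(N) = -2 + N (x(N) = N - 2 = -2 + N)
a = -32 (a = 4*(-8) = -32)
23470 + (x(-8) + a)² = 23470 + ((-2 - 8) - 32)² = 23470 + (-10 - 32)² = 23470 + (-42)² = 23470 + 1764 = 25234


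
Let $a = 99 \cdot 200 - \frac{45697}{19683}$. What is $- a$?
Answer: $- \frac{389677703}{19683} \approx -19798.0$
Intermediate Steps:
$a = \frac{389677703}{19683}$ ($a = 19800 - 45697 \cdot \frac{1}{19683} = 19800 - \frac{45697}{19683} = \frac{389677703}{19683} \approx 19798.0$)
$- a = \left(-1\right) \frac{389677703}{19683} = - \frac{389677703}{19683}$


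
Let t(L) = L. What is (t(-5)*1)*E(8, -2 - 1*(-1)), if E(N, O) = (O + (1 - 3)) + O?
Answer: 20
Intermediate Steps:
E(N, O) = -2 + 2*O (E(N, O) = (O - 2) + O = (-2 + O) + O = -2 + 2*O)
(t(-5)*1)*E(8, -2 - 1*(-1)) = (-5*1)*(-2 + 2*(-2 - 1*(-1))) = -5*(-2 + 2*(-2 + 1)) = -5*(-2 + 2*(-1)) = -5*(-2 - 2) = -5*(-4) = 20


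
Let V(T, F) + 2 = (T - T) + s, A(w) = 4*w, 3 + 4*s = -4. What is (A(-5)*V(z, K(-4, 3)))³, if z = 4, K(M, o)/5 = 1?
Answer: 421875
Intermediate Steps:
K(M, o) = 5 (K(M, o) = 5*1 = 5)
s = -7/4 (s = -¾ + (¼)*(-4) = -¾ - 1 = -7/4 ≈ -1.7500)
V(T, F) = -15/4 (V(T, F) = -2 + ((T - T) - 7/4) = -2 + (0 - 7/4) = -2 - 7/4 = -15/4)
(A(-5)*V(z, K(-4, 3)))³ = ((4*(-5))*(-15/4))³ = (-20*(-15/4))³ = 75³ = 421875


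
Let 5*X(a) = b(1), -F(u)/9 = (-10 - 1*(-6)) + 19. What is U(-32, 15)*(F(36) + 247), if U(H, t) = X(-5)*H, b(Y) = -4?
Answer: 14336/5 ≈ 2867.2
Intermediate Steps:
F(u) = -135 (F(u) = -9*((-10 - 1*(-6)) + 19) = -9*((-10 + 6) + 19) = -9*(-4 + 19) = -9*15 = -135)
X(a) = -4/5 (X(a) = (1/5)*(-4) = -4/5)
U(H, t) = -4*H/5
U(-32, 15)*(F(36) + 247) = (-4/5*(-32))*(-135 + 247) = (128/5)*112 = 14336/5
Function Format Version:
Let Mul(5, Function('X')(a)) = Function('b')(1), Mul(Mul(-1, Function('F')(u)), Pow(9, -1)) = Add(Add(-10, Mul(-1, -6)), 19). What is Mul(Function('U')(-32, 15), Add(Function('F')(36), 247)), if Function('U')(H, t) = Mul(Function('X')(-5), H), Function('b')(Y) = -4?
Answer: Rational(14336, 5) ≈ 2867.2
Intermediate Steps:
Function('F')(u) = -135 (Function('F')(u) = Mul(-9, Add(Add(-10, Mul(-1, -6)), 19)) = Mul(-9, Add(Add(-10, 6), 19)) = Mul(-9, Add(-4, 19)) = Mul(-9, 15) = -135)
Function('X')(a) = Rational(-4, 5) (Function('X')(a) = Mul(Rational(1, 5), -4) = Rational(-4, 5))
Function('U')(H, t) = Mul(Rational(-4, 5), H)
Mul(Function('U')(-32, 15), Add(Function('F')(36), 247)) = Mul(Mul(Rational(-4, 5), -32), Add(-135, 247)) = Mul(Rational(128, 5), 112) = Rational(14336, 5)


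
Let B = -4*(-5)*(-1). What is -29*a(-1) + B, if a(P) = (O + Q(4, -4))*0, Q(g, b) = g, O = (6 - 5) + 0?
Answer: -20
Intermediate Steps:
O = 1 (O = 1 + 0 = 1)
a(P) = 0 (a(P) = (1 + 4)*0 = 5*0 = 0)
B = -20 (B = 20*(-1) = -20)
-29*a(-1) + B = -29*0 - 20 = 0 - 20 = -20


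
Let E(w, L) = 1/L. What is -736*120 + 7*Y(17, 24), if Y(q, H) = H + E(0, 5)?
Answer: -440753/5 ≈ -88151.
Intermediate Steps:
Y(q, H) = 1/5 + H (Y(q, H) = H + 1/5 = 1/5 + H)
-736*120 + 7*Y(17, 24) = -736*120 + 7*(1/5 + 24) = -88320 + 7*(121/5) = -88320 + 847/5 = -440753/5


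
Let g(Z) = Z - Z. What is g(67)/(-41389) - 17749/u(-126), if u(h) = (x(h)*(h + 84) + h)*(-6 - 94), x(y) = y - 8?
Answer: 17749/550200 ≈ 0.032259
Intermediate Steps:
x(y) = -8 + y
g(Z) = 0
u(h) = -100*h - 100*(-8 + h)*(84 + h) (u(h) = ((-8 + h)*(h + 84) + h)*(-6 - 94) = ((-8 + h)*(84 + h) + h)*(-100) = (h + (-8 + h)*(84 + h))*(-100) = -100*h - 100*(-8 + h)*(84 + h))
g(67)/(-41389) - 17749/u(-126) = 0/(-41389) - 17749/(67200 - 7700*(-126) - 100*(-126)²) = 0*(-1/41389) - 17749/(67200 + 970200 - 100*15876) = 0 - 17749/(67200 + 970200 - 1587600) = 0 - 17749/(-550200) = 0 - 17749*(-1/550200) = 0 + 17749/550200 = 17749/550200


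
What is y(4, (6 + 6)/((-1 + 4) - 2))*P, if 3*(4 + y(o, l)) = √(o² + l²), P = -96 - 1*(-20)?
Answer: 304 - 304*√10/3 ≈ -16.444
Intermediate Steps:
P = -76 (P = -96 + 20 = -76)
y(o, l) = -4 + √(l² + o²)/3 (y(o, l) = -4 + √(o² + l²)/3 = -4 + √(l² + o²)/3)
y(4, (6 + 6)/((-1 + 4) - 2))*P = (-4 + √(((6 + 6)/((-1 + 4) - 2))² + 4²)/3)*(-76) = (-4 + √((12/(3 - 2))² + 16)/3)*(-76) = (-4 + √((12/1)² + 16)/3)*(-76) = (-4 + √((12*1)² + 16)/3)*(-76) = (-4 + √(12² + 16)/3)*(-76) = (-4 + √(144 + 16)/3)*(-76) = (-4 + √160/3)*(-76) = (-4 + (4*√10)/3)*(-76) = (-4 + 4*√10/3)*(-76) = 304 - 304*√10/3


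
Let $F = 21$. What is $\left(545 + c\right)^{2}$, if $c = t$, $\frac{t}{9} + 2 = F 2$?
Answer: $819025$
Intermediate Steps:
$t = 360$ ($t = -18 + 9 \cdot 21 \cdot 2 = -18 + 9 \cdot 42 = -18 + 378 = 360$)
$c = 360$
$\left(545 + c\right)^{2} = \left(545 + 360\right)^{2} = 905^{2} = 819025$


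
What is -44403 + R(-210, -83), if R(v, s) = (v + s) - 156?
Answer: -44852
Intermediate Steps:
R(v, s) = -156 + s + v (R(v, s) = (s + v) - 156 = -156 + s + v)
-44403 + R(-210, -83) = -44403 + (-156 - 83 - 210) = -44403 - 449 = -44852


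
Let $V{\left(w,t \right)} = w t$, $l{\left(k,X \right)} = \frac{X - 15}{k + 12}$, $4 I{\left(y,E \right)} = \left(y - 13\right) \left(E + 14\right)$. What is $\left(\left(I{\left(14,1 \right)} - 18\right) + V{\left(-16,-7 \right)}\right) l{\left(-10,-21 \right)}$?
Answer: $- \frac{3519}{2} \approx -1759.5$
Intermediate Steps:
$I{\left(y,E \right)} = \frac{\left(-13 + y\right) \left(14 + E\right)}{4}$ ($I{\left(y,E \right)} = \frac{\left(y - 13\right) \left(E + 14\right)}{4} = \frac{\left(-13 + y\right) \left(14 + E\right)}{4}$)
$l{\left(k,X \right)} = \frac{-15 + X}{12 + k}$
$V{\left(w,t \right)} = t w$
$\left(\left(I{\left(14,1 \right)} - 18\right) + V{\left(-16,-7 \right)}\right) l{\left(-10,-21 \right)} = \left(\left(\left(- \frac{91}{2} - \frac{13}{4} + \frac{7}{2} \cdot 14 + \frac{1}{4} \cdot 1 \cdot 14\right) - 18\right) - -112\right) \frac{-15 - 21}{12 - 10} = \left(\left(\left(- \frac{91}{2} - \frac{13}{4} + 49 + \frac{7}{2}\right) - 18\right) + 112\right) \frac{1}{2} \left(-36\right) = \left(\left(\frac{15}{4} - 18\right) + 112\right) \frac{1}{2} \left(-36\right) = \left(- \frac{57}{4} + 112\right) \left(-18\right) = \frac{391}{4} \left(-18\right) = - \frac{3519}{2}$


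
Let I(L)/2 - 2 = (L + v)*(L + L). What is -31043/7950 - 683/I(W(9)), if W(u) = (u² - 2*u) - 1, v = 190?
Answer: -38912347/9937500 ≈ -3.9157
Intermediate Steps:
W(u) = -1 + u² - 2*u
I(L) = 4 + 4*L*(190 + L) (I(L) = 4 + 2*((L + 190)*(L + L)) = 4 + 2*((190 + L)*(2*L)) = 4 + 2*(2*L*(190 + L)) = 4 + 4*L*(190 + L))
-31043/7950 - 683/I(W(9)) = -31043/7950 - 683/(4 + 4*(-1 + 9² - 2*9)² + 760*(-1 + 9² - 2*9)) = -31043*1/7950 - 683/(4 + 4*(-1 + 81 - 18)² + 760*(-1 + 81 - 18)) = -31043/7950 - 683/(4 + 4*62² + 760*62) = -31043/7950 - 683/(4 + 4*3844 + 47120) = -31043/7950 - 683/(4 + 15376 + 47120) = -31043/7950 - 683/62500 = -38912347/9937500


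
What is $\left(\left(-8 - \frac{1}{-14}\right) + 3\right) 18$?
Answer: $- \frac{621}{7} \approx -88.714$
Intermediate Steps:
$\left(\left(-8 - \frac{1}{-14}\right) + 3\right) 18 = \left(\left(-8 - - \frac{1}{14}\right) + 3\right) 18 = \left(\left(-8 + \frac{1}{14}\right) + 3\right) 18 = \left(- \frac{111}{14} + 3\right) 18 = \left(- \frac{69}{14}\right) 18 = - \frac{621}{7}$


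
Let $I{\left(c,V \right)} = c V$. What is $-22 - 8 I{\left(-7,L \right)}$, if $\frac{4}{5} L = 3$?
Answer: $188$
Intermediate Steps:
$L = \frac{15}{4}$ ($L = \frac{5}{4} \cdot 3 = \frac{15}{4} \approx 3.75$)
$I{\left(c,V \right)} = V c$
$-22 - 8 I{\left(-7,L \right)} = -22 - 8 \cdot \frac{15}{4} \left(-7\right) = -22 - -210 = -22 + 210 = 188$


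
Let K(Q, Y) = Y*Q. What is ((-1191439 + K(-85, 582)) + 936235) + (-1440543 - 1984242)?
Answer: -3729459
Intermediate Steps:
K(Q, Y) = Q*Y
((-1191439 + K(-85, 582)) + 936235) + (-1440543 - 1984242) = ((-1191439 - 85*582) + 936235) + (-1440543 - 1984242) = ((-1191439 - 49470) + 936235) - 3424785 = (-1240909 + 936235) - 3424785 = -304674 - 3424785 = -3729459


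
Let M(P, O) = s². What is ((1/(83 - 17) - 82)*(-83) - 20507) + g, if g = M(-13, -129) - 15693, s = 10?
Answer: -1933487/66 ≈ -29295.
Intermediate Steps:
M(P, O) = 100 (M(P, O) = 10² = 100)
g = -15593 (g = 100 - 15693 = -15593)
((1/(83 - 17) - 82)*(-83) - 20507) + g = ((1/(83 - 17) - 82)*(-83) - 20507) - 15593 = ((1/66 - 82)*(-83) - 20507) - 15593 = (-5411/66*(-83) - 20507) - 15593 = (449113/66 - 20507) - 15593 = -904349/66 - 15593 = -1933487/66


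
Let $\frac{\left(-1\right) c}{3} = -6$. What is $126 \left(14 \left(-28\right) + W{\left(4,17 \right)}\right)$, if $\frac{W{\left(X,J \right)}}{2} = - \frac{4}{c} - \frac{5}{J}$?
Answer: $- \frac{841876}{17} \approx -49522.0$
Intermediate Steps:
$c = 18$ ($c = \left(-3\right) \left(-6\right) = 18$)
$W{\left(X,J \right)} = - \frac{4}{9} - \frac{10}{J}$ ($W{\left(X,J \right)} = 2 \left(- \frac{4}{18} - \frac{5}{J}\right) = 2 \left(\left(-4\right) \frac{1}{18} - \frac{5}{J}\right) = 2 \left(- \frac{2}{9} - \frac{5}{J}\right) = - \frac{4}{9} - \frac{10}{J}$)
$126 \left(14 \left(-28\right) + W{\left(4,17 \right)}\right) = 126 \left(14 \left(-28\right) - \left(\frac{4}{9} + \frac{10}{17}\right)\right) = 126 \left(-392 - \frac{158}{153}\right) = 126 \left(- \frac{60134}{153}\right) = - \frac{841876}{17}$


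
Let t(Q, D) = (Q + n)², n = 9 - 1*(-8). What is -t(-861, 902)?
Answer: -712336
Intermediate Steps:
n = 17 (n = 9 + 8 = 17)
t(Q, D) = (17 + Q)² (t(Q, D) = (Q + 17)² = (17 + Q)²)
-t(-861, 902) = -(17 - 861)² = -1*(-844)² = -1*712336 = -712336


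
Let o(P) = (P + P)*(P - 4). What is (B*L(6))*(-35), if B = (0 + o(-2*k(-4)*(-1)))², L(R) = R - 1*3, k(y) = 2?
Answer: 0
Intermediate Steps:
o(P) = 2*P*(-4 + P) (o(P) = (2*P)*(-4 + P) = 2*P*(-4 + P))
L(R) = -3 + R (L(R) = R - 3 = -3 + R)
B = 0 (B = (0 + 2*(-2*2*(-1))*(-4 - 2*2*(-1)))² = (0 + 2*(-4*(-1))*(-4 - 4*(-1)))² = (0 + 2*4*(-4 + 4))² = (0 + 2*4*0)² = (0 + 0)² = 0² = 0)
(B*L(6))*(-35) = (0*(-3 + 6))*(-35) = (0*3)*(-35) = 0*(-35) = 0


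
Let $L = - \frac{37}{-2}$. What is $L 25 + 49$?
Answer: $\frac{1023}{2} \approx 511.5$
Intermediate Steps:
$L = \frac{37}{2}$ ($L = \left(-37\right) \left(- \frac{1}{2}\right) = \frac{37}{2} \approx 18.5$)
$L 25 + 49 = \frac{37}{2} \cdot 25 + 49 = \frac{925}{2} + 49 = \frac{1023}{2}$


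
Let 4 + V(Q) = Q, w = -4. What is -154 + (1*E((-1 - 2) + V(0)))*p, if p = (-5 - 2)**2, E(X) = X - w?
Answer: -301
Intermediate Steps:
V(Q) = -4 + Q
E(X) = 4 + X (E(X) = X - 1*(-4) = X + 4 = 4 + X)
p = 49 (p = (-7)**2 = 49)
-154 + (1*E((-1 - 2) + V(0)))*p = -154 + (1*(4 + ((-1 - 2) + (-4 + 0))))*49 = -154 + (1*(4 + (-3 - 4)))*49 = -154 + (1*(4 - 7))*49 = -154 + (1*(-3))*49 = -154 - 3*49 = -154 - 147 = -301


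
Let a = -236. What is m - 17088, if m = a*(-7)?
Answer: -15436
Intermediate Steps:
m = 1652 (m = -236*(-7) = 1652)
m - 17088 = 1652 - 17088 = -15436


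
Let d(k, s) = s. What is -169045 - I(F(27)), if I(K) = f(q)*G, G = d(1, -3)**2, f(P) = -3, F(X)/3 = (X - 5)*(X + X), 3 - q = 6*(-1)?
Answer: -169018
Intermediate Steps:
q = 9 (q = 3 - 6*(-1) = 3 - 1*(-6) = 3 + 6 = 9)
F(X) = 6*X*(-5 + X) (F(X) = 3*((X - 5)*(X + X)) = 3*((-5 + X)*(2*X)) = 3*(2*X*(-5 + X)) = 6*X*(-5 + X))
G = 9 (G = (-3)**2 = 9)
I(K) = -27 (I(K) = -3*9 = -27)
-169045 - I(F(27)) = -169045 - 1*(-27) = -169045 + 27 = -169018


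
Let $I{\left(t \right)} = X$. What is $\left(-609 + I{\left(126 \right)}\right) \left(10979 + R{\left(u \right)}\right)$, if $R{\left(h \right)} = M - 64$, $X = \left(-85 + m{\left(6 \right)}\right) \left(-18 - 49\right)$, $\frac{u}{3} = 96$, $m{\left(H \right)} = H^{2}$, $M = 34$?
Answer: $29277626$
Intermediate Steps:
$u = 288$ ($u = 3 \cdot 96 = 288$)
$X = 3283$ ($X = \left(-85 + 6^{2}\right) \left(-18 - 49\right) = \left(-85 + 36\right) \left(-67\right) = \left(-49\right) \left(-67\right) = 3283$)
$I{\left(t \right)} = 3283$
$R{\left(h \right)} = -30$ ($R{\left(h \right)} = 34 - 64 = -30$)
$\left(-609 + I{\left(126 \right)}\right) \left(10979 + R{\left(u \right)}\right) = \left(-609 + 3283\right) \left(10979 - 30\right) = 2674 \cdot 10949 = 29277626$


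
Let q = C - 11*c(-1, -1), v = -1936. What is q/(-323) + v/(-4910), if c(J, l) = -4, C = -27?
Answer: 15937/46645 ≈ 0.34167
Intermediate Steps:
q = 17 (q = -27 - 11*(-4) = -27 + 44 = 17)
q/(-323) + v/(-4910) = 17/(-323) - 1936/(-4910) = 17*(-1/323) - 1936*(-1/4910) = -1/19 + 968/2455 = 15937/46645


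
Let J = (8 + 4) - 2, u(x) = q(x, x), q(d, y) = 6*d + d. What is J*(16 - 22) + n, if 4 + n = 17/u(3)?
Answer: -1327/21 ≈ -63.190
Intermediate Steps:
q(d, y) = 7*d
u(x) = 7*x
n = -67/21 (n = -4 + 17/((7*3)) = -4 + 17/21 = -67/21 ≈ -3.1905)
J = 10 (J = 12 - 2 = 10)
J*(16 - 22) + n = 10*(16 - 22) - 67/21 = 10*(-6) - 67/21 = -60 - 67/21 = -1327/21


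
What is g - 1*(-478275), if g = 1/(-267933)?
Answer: 128145655574/267933 ≈ 4.7828e+5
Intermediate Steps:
g = -1/267933 ≈ -3.7323e-6
g - 1*(-478275) = -1/267933 - 1*(-478275) = -1/267933 + 478275 = 128145655574/267933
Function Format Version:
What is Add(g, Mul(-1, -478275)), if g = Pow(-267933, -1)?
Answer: Rational(128145655574, 267933) ≈ 4.7828e+5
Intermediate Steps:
g = Rational(-1, 267933) ≈ -3.7323e-6
Add(g, Mul(-1, -478275)) = Add(Rational(-1, 267933), Mul(-1, -478275)) = Add(Rational(-1, 267933), 478275) = Rational(128145655574, 267933)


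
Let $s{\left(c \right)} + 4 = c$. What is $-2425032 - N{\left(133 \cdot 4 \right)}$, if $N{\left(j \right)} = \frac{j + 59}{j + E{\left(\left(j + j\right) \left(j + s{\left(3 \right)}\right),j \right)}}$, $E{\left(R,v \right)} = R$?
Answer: $- \frac{1371394397103}{565516} \approx -2.425 \cdot 10^{6}$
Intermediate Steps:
$s{\left(c \right)} = -4 + c$
$N{\left(j \right)} = \frac{59 + j}{j + 2 j \left(-1 + j\right)}$ ($N{\left(j \right)} = \frac{j + 59}{j + \left(j + j\right) \left(j + \left(-4 + 3\right)\right)} = \frac{59 + j}{j + 2 j \left(j - 1\right)} = \frac{59 + j}{j + 2 j \left(-1 + j\right)}$)
$-2425032 - N{\left(133 \cdot 4 \right)} = -2425032 - \frac{59 + 133 \cdot 4}{133 \cdot 4 \left(-1 + 2 \cdot 133 \cdot 4\right)} = -2425032 - \frac{59 + 532}{532 \left(-1 + 2 \cdot 532\right)} = -2425032 - \frac{1}{532} \frac{1}{-1 + 1064} \cdot 591 = -2425032 - \frac{1}{532} \cdot \frac{1}{1063} \cdot 591 = -2425032 - \frac{591}{565516} = - \frac{1371394397103}{565516}$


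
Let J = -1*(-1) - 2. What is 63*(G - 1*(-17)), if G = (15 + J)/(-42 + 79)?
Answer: 40509/37 ≈ 1094.8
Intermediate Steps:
J = -1 (J = 1 - 2 = -1)
G = 14/37 (G = (15 - 1)/(-42 + 79) = 14/37 ≈ 0.37838)
63*(G - 1*(-17)) = 63*(14/37 - 1*(-17)) = 63*(14/37 + 17) = 63*(643/37) = 40509/37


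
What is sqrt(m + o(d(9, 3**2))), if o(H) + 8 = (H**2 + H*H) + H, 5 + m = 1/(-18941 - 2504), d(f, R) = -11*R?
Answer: sqrt(8963217585805)/21445 ≈ 139.61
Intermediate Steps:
m = -107226/21445 (m = -5 + 1/(-18941 - 2504) = -5 + 1/(-21445) = -5 - 1/21445 = -107226/21445 ≈ -5.0000)
o(H) = -8 + H + 2*H**2 (o(H) = -8 + ((H**2 + H*H) + H) = -8 + ((H**2 + H**2) + H) = -8 + (2*H**2 + H) = -8 + (H + 2*H**2) = -8 + H + 2*H**2)
sqrt(m + o(d(9, 3**2))) = sqrt(-107226/21445 + (-8 - 11*3**2 + 2*(-11*3**2)**2)) = sqrt(-107226/21445 + (-8 - 11*9 + 2*(-11*9)**2)) = sqrt(-107226/21445 + (-8 - 99 + 2*(-99)**2)) = sqrt(-107226/21445 + (-8 - 99 + 2*9801)) = sqrt(-107226/21445 + (-8 - 99 + 19602)) = sqrt(-107226/21445 + 19495) = sqrt(417963049/21445) = sqrt(8963217585805)/21445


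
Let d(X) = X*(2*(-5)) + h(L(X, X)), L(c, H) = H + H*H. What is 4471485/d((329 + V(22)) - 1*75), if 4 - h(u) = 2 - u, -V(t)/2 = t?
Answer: 4471485/42212 ≈ 105.93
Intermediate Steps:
V(t) = -2*t
L(c, H) = H + H**2
h(u) = 2 + u (h(u) = 4 - (2 - u) = 4 + (-2 + u) = 2 + u)
d(X) = 2 - 10*X + X*(1 + X) (d(X) = X*(2*(-5)) + (2 + X*(1 + X)) = X*(-10) + (2 + X*(1 + X)) = -10*X + (2 + X*(1 + X)) = 2 - 10*X + X*(1 + X))
4471485/d((329 + V(22)) - 1*75) = 4471485/(2 + ((329 - 2*22) - 1*75)**2 - 9*((329 - 2*22) - 1*75)) = 4471485/(2 + ((329 - 44) - 75)**2 - 9*((329 - 44) - 75)) = 4471485/(2 + (285 - 75)**2 - 9*(285 - 75)) = 4471485/(2 + 210**2 - 9*210) = 4471485/(2 + 44100 - 1890) = 4471485/42212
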